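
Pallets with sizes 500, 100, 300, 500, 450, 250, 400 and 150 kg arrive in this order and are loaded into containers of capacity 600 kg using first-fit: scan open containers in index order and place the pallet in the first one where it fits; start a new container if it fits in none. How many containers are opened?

5

  500 → container 1 (new)  [load 500/600]
  100 → container 1  [load 600/600]
  300 → container 2 (new)  [load 300/600]
  500 → container 3 (new)  [load 500/600]
  450 → container 4 (new)  [load 450/600]
  250 → container 2  [load 550/600]
  400 → container 5 (new)  [load 400/600]
  150 → container 4  [load 600/600]
5 containers opened.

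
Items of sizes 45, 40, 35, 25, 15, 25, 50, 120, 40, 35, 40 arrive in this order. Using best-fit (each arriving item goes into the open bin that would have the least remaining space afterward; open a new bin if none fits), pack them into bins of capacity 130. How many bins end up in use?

4

  45 → bin 1 (new)  [load 45/130]
  40 → bin 1  [load 85/130]
  35 → bin 1  [load 120/130]
  25 → bin 2 (new)  [load 25/130]
  15 → bin 2  [load 40/130]
  25 → bin 2  [load 65/130]
  50 → bin 2  [load 115/130]
  120 → bin 3 (new)  [load 120/130]
  40 → bin 4 (new)  [load 40/130]
  35 → bin 4  [load 75/130]
  40 → bin 4  [load 115/130]
4 bins opened.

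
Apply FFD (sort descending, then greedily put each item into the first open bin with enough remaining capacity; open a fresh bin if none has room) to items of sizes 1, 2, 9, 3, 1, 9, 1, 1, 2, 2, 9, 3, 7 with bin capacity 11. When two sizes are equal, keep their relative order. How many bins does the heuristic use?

5

Sorted descending: 9, 9, 9, 7, 3, 3, 2, 2, 2, 1, 1, 1, 1.
  9 → bin 1 (new)  [load 9/11]
  9 → bin 2 (new)  [load 9/11]
  9 → bin 3 (new)  [load 9/11]
  7 → bin 4 (new)  [load 7/11]
  3 → bin 4  [load 10/11]
  3 → bin 5 (new)  [load 3/11]
  2 → bin 1  [load 11/11]
  2 → bin 2  [load 11/11]
  2 → bin 3  [load 11/11]
  1 → bin 4  [load 11/11]
  1 → bin 5  [load 4/11]
  1 → bin 5  [load 5/11]
  1 → bin 5  [load 6/11]
5 bins opened.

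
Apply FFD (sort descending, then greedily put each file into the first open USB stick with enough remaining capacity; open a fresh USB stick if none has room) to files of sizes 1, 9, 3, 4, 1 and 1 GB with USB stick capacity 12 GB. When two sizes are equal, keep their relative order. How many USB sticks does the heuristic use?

Sorted descending: 9, 4, 3, 1, 1, 1.
  9 → USB stick 1 (new)  [load 9/12]
  4 → USB stick 2 (new)  [load 4/12]
  3 → USB stick 1  [load 12/12]
  1 → USB stick 2  [load 5/12]
  1 → USB stick 2  [load 6/12]
  1 → USB stick 2  [load 7/12]
2 USB sticks opened.

2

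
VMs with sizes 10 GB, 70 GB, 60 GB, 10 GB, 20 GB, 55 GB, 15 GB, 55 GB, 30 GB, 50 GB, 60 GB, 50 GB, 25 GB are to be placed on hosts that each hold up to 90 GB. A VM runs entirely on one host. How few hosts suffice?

Total = 70 + 60 + 60 + 55 + 55 + 50 + 50 + 30 + 25 + 20 + 15 + 10 + 10 = 510 GB.
Lower bound: ⌈510/90⌉ = 6 hosts.
Also, 7 VMs each exceed 45 GB, and no two of those can share a host, so at least 7 hosts are needed.
A packing using 7 hosts:
  host 1: 70 + 20 = 90
  host 2: 60 + 30 = 90
  host 3: 60 + 25 = 85
  host 4: 55 + 15 + 10 + 10 = 90
  host 5: 55 = 55
  host 6: 50 = 50
  host 7: 50 = 50
This matches the lower bound, so 7 is optimal.

7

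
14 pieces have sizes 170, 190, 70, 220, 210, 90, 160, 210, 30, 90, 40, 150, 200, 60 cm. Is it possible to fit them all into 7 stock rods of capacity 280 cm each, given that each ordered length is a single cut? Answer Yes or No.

Total = 1890 cm; ⌈1890/280⌉ = 7.
8 pieces each exceed half the capacity and cannot share a stock rod, forcing at least 8 stock rods.
At least 8 stock rods are required, but only 7 are allowed.

No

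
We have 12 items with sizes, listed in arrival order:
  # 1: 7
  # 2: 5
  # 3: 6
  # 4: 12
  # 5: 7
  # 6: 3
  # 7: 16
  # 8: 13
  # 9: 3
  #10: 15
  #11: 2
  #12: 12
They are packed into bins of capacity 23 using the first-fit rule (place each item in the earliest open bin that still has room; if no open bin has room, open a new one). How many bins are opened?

  7 → bin 1 (new)  [load 7/23]
  5 → bin 1  [load 12/23]
  6 → bin 1  [load 18/23]
  12 → bin 2 (new)  [load 12/23]
  7 → bin 2  [load 19/23]
  3 → bin 1  [load 21/23]
  16 → bin 3 (new)  [load 16/23]
  13 → bin 4 (new)  [load 13/23]
  3 → bin 2  [load 22/23]
  15 → bin 5 (new)  [load 15/23]
  2 → bin 1  [load 23/23]
  12 → bin 6 (new)  [load 12/23]
6 bins opened.

6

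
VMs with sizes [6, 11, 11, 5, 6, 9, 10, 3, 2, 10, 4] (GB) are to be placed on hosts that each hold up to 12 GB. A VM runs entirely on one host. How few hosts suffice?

Total = 11 + 11 + 10 + 10 + 9 + 6 + 6 + 5 + 4 + 3 + 2 = 77 GB.
Lower bound: ⌈77/12⌉ = 7 hosts.
A packing using 7 hosts:
  host 1: 11 = 11
  host 2: 11 = 11
  host 3: 10 + 2 = 12
  host 4: 10 = 10
  host 5: 9 + 3 = 12
  host 6: 6 + 6 = 12
  host 7: 5 + 4 = 9
This matches the lower bound, so 7 is optimal.

7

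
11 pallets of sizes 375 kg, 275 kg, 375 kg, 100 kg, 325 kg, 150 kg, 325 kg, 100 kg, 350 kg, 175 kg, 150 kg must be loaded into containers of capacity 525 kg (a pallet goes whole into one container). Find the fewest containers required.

6

Total = 375 + 375 + 350 + 325 + 325 + 275 + 175 + 150 + 150 + 100 + 100 = 2700 kg.
Lower bound: ⌈2700/525⌉ = 6 containers.
A packing using 6 containers:
  container 1: 375 + 150 = 525
  container 2: 375 + 150 = 525
  container 3: 350 + 175 = 525
  container 4: 325 + 100 + 100 = 525
  container 5: 325 = 325
  container 6: 275 = 275
This matches the lower bound, so 6 is optimal.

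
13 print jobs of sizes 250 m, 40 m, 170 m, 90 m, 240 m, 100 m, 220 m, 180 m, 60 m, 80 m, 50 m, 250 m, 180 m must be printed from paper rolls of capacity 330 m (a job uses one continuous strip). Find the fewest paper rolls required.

7

Total = 250 + 250 + 240 + 220 + 180 + 180 + 170 + 100 + 90 + 80 + 60 + 50 + 40 = 1910 m.
Lower bound: ⌈1910/330⌉ = 6 paper rolls.
Also, 7 print jobs each exceed 165 m, and no two of those can share a roll, so at least 7 paper rolls are needed.
A packing using 7 paper rolls:
  roll 1: 250 + 80 = 330
  roll 2: 250 + 60 = 310
  roll 3: 240 + 90 = 330
  roll 4: 220 + 100 = 320
  roll 5: 180 + 50 + 40 = 270
  roll 6: 180 = 180
  roll 7: 170 = 170
This matches the lower bound, so 7 is optimal.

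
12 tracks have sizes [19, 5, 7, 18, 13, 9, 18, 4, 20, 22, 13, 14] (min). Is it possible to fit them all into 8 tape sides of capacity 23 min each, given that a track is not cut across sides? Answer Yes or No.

A valid assignment using 8 tape sides:
  side 1: 22 = 22
  side 2: 20 = 20
  side 3: 19 + 4 = 23
  side 4: 18 + 5 = 23
  side 5: 18 = 18
  side 6: 14 + 9 = 23
  side 7: 13 + 7 = 20
  side 8: 13 = 13
Every load is within 23 min, so 8 tape sides suffice.

Yes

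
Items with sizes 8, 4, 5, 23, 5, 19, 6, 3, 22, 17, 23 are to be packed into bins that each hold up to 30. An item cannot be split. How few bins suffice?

Total = 23 + 23 + 22 + 19 + 17 + 8 + 6 + 5 + 5 + 4 + 3 = 135.
Lower bound: ⌈135/30⌉ = 5 bins.
A packing using 5 bins:
  bin 1: 23 + 6 = 29
  bin 2: 23 + 5 = 28
  bin 3: 22 + 8 = 30
  bin 4: 19 + 5 + 4 = 28
  bin 5: 17 + 3 = 20
This matches the lower bound, so 5 is optimal.

5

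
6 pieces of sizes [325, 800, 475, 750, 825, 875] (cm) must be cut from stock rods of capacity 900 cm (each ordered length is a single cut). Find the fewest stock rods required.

5

Total = 875 + 825 + 800 + 750 + 475 + 325 = 4050 cm.
Lower bound: ⌈4050/900⌉ = 5 stock rods.
A packing using 5 stock rods:
  stock rod 1: 875 = 875
  stock rod 2: 825 = 825
  stock rod 3: 800 = 800
  stock rod 4: 750 = 750
  stock rod 5: 475 + 325 = 800
This matches the lower bound, so 5 is optimal.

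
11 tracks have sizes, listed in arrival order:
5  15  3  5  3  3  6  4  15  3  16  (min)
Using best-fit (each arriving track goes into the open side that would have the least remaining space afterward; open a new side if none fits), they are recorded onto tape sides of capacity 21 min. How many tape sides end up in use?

4

  5 → side 1 (new)  [load 5/21]
  15 → side 1  [load 20/21]
  3 → side 2 (new)  [load 3/21]
  5 → side 2  [load 8/21]
  3 → side 2  [load 11/21]
  3 → side 2  [load 14/21]
  6 → side 2  [load 20/21]
  4 → side 3 (new)  [load 4/21]
  15 → side 3  [load 19/21]
  3 → side 4 (new)  [load 3/21]
  16 → side 4  [load 19/21]
4 tape sides opened.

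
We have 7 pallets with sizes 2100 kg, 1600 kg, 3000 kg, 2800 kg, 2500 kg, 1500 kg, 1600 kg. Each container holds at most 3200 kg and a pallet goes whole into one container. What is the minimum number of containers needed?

6

Total = 3000 + 2800 + 2500 + 2100 + 1600 + 1600 + 1500 = 15100 kg.
Lower bound: ⌈15100/3200⌉ = 5 containers.
A packing using 6 containers:
  container 1: 3000 = 3000
  container 2: 2800 = 2800
  container 3: 2500 = 2500
  container 4: 2100 = 2100
  container 5: 1600 + 1600 = 3200
  container 6: 1500 = 1500
No arrangement into 5 containers stays within capacity, so 6 is optimal.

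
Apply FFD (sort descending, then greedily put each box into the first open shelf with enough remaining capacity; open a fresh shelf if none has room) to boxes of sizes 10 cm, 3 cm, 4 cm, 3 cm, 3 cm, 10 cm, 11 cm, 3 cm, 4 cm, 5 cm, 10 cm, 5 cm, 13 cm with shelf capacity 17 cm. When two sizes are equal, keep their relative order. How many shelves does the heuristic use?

Sorted descending: 13, 11, 10, 10, 10, 5, 5, 4, 4, 3, 3, 3, 3.
  13 → shelf 1 (new)  [load 13/17]
  11 → shelf 2 (new)  [load 11/17]
  10 → shelf 3 (new)  [load 10/17]
  10 → shelf 4 (new)  [load 10/17]
  10 → shelf 5 (new)  [load 10/17]
  5 → shelf 2  [load 16/17]
  5 → shelf 3  [load 15/17]
  4 → shelf 1  [load 17/17]
  4 → shelf 4  [load 14/17]
  3 → shelf 4  [load 17/17]
  3 → shelf 5  [load 13/17]
  3 → shelf 5  [load 16/17]
  3 → shelf 6 (new)  [load 3/17]
6 shelves opened.

6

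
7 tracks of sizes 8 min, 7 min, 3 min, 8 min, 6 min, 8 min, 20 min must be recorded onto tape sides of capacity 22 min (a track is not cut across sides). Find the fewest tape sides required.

Total = 20 + 8 + 8 + 8 + 7 + 6 + 3 = 60 min.
Lower bound: ⌈60/22⌉ = 3 tape sides.
A packing using 3 tape sides:
  side 1: 20 = 20
  side 2: 8 + 8 + 6 = 22
  side 3: 8 + 7 + 3 = 18
This matches the lower bound, so 3 is optimal.

3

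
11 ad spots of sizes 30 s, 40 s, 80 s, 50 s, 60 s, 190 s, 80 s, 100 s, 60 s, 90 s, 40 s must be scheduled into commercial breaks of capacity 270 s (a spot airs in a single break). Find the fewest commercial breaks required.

Total = 190 + 100 + 90 + 80 + 80 + 60 + 60 + 50 + 40 + 40 + 30 = 820 s.
Lower bound: ⌈820/270⌉ = 4 commercial breaks.
A packing using 4 commercial breaks:
  break 1: 190 + 80 = 270
  break 2: 100 + 90 + 80 = 270
  break 3: 60 + 60 + 50 + 40 + 40 = 250
  break 4: 30 = 30
This matches the lower bound, so 4 is optimal.

4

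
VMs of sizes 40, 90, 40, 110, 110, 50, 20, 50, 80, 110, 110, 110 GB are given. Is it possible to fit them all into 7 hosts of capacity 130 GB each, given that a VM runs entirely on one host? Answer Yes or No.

Total = 920 GB; ⌈920/130⌉ = 8.
At least 8 hosts are required, but only 7 are allowed.

No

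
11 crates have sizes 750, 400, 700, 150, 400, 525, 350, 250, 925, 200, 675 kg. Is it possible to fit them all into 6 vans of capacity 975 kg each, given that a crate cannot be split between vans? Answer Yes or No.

Yes

A valid assignment using 6 vans:
  van 1: 925 = 925
  van 2: 750 + 200 = 950
  van 3: 700 + 250 = 950
  van 4: 675 + 150 = 825
  van 5: 525 + 400 = 925
  van 6: 400 + 350 = 750
Every load is within 975 kg, so 6 vans suffice.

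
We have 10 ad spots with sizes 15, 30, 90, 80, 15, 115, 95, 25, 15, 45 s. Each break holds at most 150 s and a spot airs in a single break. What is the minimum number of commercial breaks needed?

Total = 115 + 95 + 90 + 80 + 45 + 30 + 25 + 15 + 15 + 15 = 525 s.
Lower bound: ⌈525/150⌉ = 4 commercial breaks.
A packing using 4 commercial breaks:
  break 1: 115 + 30 = 145
  break 2: 95 + 45 = 140
  break 3: 90 + 25 + 15 + 15 = 145
  break 4: 80 + 15 = 95
This matches the lower bound, so 4 is optimal.

4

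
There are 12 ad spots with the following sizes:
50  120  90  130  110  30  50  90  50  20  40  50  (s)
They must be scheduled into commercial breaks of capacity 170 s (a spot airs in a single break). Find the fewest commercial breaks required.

5

Total = 130 + 120 + 110 + 90 + 90 + 50 + 50 + 50 + 50 + 40 + 30 + 20 = 830 s.
Lower bound: ⌈830/170⌉ = 5 commercial breaks.
A packing using 5 commercial breaks:
  break 1: 130 + 40 = 170
  break 2: 120 + 50 = 170
  break 3: 110 + 50 = 160
  break 4: 90 + 50 + 30 = 170
  break 5: 90 + 50 + 20 = 160
This matches the lower bound, so 5 is optimal.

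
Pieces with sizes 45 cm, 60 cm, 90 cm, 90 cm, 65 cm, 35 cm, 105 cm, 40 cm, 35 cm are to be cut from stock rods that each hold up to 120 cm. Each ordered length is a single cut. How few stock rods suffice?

Total = 105 + 90 + 90 + 65 + 60 + 45 + 40 + 35 + 35 = 565 cm.
Lower bound: ⌈565/120⌉ = 5 stock rods.
A packing using 6 stock rods:
  stock rod 1: 105 = 105
  stock rod 2: 90 = 90
  stock rod 3: 90 = 90
  stock rod 4: 65 + 45 = 110
  stock rod 5: 60 + 40 = 100
  stock rod 6: 35 + 35 = 70
No arrangement into 5 stock rods stays within capacity, so 6 is optimal.

6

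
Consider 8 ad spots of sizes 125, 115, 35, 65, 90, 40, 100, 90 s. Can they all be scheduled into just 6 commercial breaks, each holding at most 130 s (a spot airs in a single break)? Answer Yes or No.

Yes

A valid assignment using 6 commercial breaks:
  break 1: 125 = 125
  break 2: 115 = 115
  break 3: 100 = 100
  break 4: 90 + 40 = 130
  break 5: 90 + 35 = 125
  break 6: 65 = 65
Every load is within 130 s, so 6 commercial breaks suffice.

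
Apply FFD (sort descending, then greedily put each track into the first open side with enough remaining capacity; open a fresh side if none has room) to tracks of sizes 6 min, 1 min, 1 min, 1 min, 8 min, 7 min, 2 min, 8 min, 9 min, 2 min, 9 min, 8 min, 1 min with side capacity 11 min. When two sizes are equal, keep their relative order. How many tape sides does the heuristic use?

Sorted descending: 9, 9, 8, 8, 8, 7, 6, 2, 2, 1, 1, 1, 1.
  9 → side 1 (new)  [load 9/11]
  9 → side 2 (new)  [load 9/11]
  8 → side 3 (new)  [load 8/11]
  8 → side 4 (new)  [load 8/11]
  8 → side 5 (new)  [load 8/11]
  7 → side 6 (new)  [load 7/11]
  6 → side 7 (new)  [load 6/11]
  2 → side 1  [load 11/11]
  2 → side 2  [load 11/11]
  1 → side 3  [load 9/11]
  1 → side 3  [load 10/11]
  1 → side 3  [load 11/11]
  1 → side 4  [load 9/11]
7 tape sides opened.

7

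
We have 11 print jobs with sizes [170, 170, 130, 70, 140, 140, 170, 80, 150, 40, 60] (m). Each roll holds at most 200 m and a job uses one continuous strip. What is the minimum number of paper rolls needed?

8

Total = 170 + 170 + 170 + 150 + 140 + 140 + 130 + 80 + 70 + 60 + 40 = 1320 m.
Lower bound: ⌈1320/200⌉ = 7 paper rolls.
A packing using 8 paper rolls:
  roll 1: 170 = 170
  roll 2: 170 = 170
  roll 3: 170 = 170
  roll 4: 150 + 40 = 190
  roll 5: 140 + 60 = 200
  roll 6: 140 = 140
  roll 7: 130 + 70 = 200
  roll 8: 80 = 80
No arrangement into 7 paper rolls stays within capacity, so 8 is optimal.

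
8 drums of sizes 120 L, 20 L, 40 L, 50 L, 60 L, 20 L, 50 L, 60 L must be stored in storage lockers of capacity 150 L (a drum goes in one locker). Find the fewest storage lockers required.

3

Total = 120 + 60 + 60 + 50 + 50 + 40 + 20 + 20 = 420 L.
Lower bound: ⌈420/150⌉ = 3 storage lockers.
A packing using 3 storage lockers:
  locker 1: 120 + 20 = 140
  locker 2: 60 + 60 + 20 = 140
  locker 3: 50 + 50 + 40 = 140
This matches the lower bound, so 3 is optimal.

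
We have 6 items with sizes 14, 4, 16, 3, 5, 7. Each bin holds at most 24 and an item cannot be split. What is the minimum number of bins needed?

Total = 16 + 14 + 7 + 5 + 4 + 3 = 49.
Lower bound: ⌈49/24⌉ = 3 bins.
A packing using 3 bins:
  bin 1: 16 + 7 = 23
  bin 2: 14 + 5 + 4 = 23
  bin 3: 3 = 3
This matches the lower bound, so 3 is optimal.

3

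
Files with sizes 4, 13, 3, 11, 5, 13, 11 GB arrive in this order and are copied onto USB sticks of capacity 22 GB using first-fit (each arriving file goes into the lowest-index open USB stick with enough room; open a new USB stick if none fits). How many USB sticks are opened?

4

  4 → USB stick 1 (new)  [load 4/22]
  13 → USB stick 1  [load 17/22]
  3 → USB stick 1  [load 20/22]
  11 → USB stick 2 (new)  [load 11/22]
  5 → USB stick 2  [load 16/22]
  13 → USB stick 3 (new)  [load 13/22]
  11 → USB stick 4 (new)  [load 11/22]
4 USB sticks opened.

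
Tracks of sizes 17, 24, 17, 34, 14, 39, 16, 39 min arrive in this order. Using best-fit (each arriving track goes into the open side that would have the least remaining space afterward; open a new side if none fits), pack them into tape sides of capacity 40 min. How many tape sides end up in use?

  17 → side 1 (new)  [load 17/40]
  24 → side 2 (new)  [load 24/40]
  17 → side 1  [load 34/40]
  34 → side 3 (new)  [load 34/40]
  14 → side 2  [load 38/40]
  39 → side 4 (new)  [load 39/40]
  16 → side 5 (new)  [load 16/40]
  39 → side 6 (new)  [load 39/40]
6 tape sides opened.

6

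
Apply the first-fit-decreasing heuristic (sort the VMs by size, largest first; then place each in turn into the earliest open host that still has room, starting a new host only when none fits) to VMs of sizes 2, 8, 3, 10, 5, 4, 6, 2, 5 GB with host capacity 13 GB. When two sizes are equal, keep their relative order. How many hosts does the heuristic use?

4

Sorted descending: 10, 8, 6, 5, 5, 4, 3, 2, 2.
  10 → host 1 (new)  [load 10/13]
  8 → host 2 (new)  [load 8/13]
  6 → host 3 (new)  [load 6/13]
  5 → host 2  [load 13/13]
  5 → host 3  [load 11/13]
  4 → host 4 (new)  [load 4/13]
  3 → host 1  [load 13/13]
  2 → host 3  [load 13/13]
  2 → host 4  [load 6/13]
4 hosts opened.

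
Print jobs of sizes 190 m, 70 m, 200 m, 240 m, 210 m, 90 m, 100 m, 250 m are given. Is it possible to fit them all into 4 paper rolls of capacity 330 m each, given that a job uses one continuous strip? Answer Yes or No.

Total = 1350 m; ⌈1350/330⌉ = 5.
At least 5 paper rolls are required, but only 4 are allowed.

No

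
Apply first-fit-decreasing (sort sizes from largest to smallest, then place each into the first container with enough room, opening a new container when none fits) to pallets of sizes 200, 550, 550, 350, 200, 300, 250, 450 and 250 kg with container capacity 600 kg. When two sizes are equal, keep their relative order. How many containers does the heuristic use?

Sorted descending: 550, 550, 450, 350, 300, 250, 250, 200, 200.
  550 → container 1 (new)  [load 550/600]
  550 → container 2 (new)  [load 550/600]
  450 → container 3 (new)  [load 450/600]
  350 → container 4 (new)  [load 350/600]
  300 → container 5 (new)  [load 300/600]
  250 → container 4  [load 600/600]
  250 → container 5  [load 550/600]
  200 → container 6 (new)  [load 200/600]
  200 → container 6  [load 400/600]
6 containers opened.

6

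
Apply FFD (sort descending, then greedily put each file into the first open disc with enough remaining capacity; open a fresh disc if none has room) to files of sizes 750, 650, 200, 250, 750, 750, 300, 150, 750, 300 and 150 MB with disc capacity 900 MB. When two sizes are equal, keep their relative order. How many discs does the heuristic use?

Sorted descending: 750, 750, 750, 750, 650, 300, 300, 250, 200, 150, 150.
  750 → disc 1 (new)  [load 750/900]
  750 → disc 2 (new)  [load 750/900]
  750 → disc 3 (new)  [load 750/900]
  750 → disc 4 (new)  [load 750/900]
  650 → disc 5 (new)  [load 650/900]
  300 → disc 6 (new)  [load 300/900]
  300 → disc 6  [load 600/900]
  250 → disc 5  [load 900/900]
  200 → disc 6  [load 800/900]
  150 → disc 1  [load 900/900]
  150 → disc 2  [load 900/900]
6 discs opened.

6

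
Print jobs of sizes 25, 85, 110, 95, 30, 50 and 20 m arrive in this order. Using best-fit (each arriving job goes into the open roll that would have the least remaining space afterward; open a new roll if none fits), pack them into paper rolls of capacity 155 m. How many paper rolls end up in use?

3

  25 → roll 1 (new)  [load 25/155]
  85 → roll 1  [load 110/155]
  110 → roll 2 (new)  [load 110/155]
  95 → roll 3 (new)  [load 95/155]
  30 → roll 1  [load 140/155]
  50 → roll 3  [load 145/155]
  20 → roll 2  [load 130/155]
3 paper rolls opened.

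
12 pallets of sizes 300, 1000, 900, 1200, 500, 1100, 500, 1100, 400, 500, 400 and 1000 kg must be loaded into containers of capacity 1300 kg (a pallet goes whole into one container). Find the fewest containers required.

8

Total = 1200 + 1100 + 1100 + 1000 + 1000 + 900 + 500 + 500 + 500 + 400 + 400 + 300 = 8900 kg.
Lower bound: ⌈8900/1300⌉ = 7 containers.
A packing using 8 containers:
  container 1: 1200 = 1200
  container 2: 1100 = 1100
  container 3: 1100 = 1100
  container 4: 1000 + 300 = 1300
  container 5: 1000 = 1000
  container 6: 900 + 400 = 1300
  container 7: 500 + 500 = 1000
  container 8: 500 + 400 = 900
No arrangement into 7 containers stays within capacity, so 8 is optimal.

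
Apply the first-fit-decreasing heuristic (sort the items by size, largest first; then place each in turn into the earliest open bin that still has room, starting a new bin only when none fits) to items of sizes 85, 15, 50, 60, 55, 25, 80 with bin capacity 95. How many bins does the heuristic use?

Sorted descending: 85, 80, 60, 55, 50, 25, 15.
  85 → bin 1 (new)  [load 85/95]
  80 → bin 2 (new)  [load 80/95]
  60 → bin 3 (new)  [load 60/95]
  55 → bin 4 (new)  [load 55/95]
  50 → bin 5 (new)  [load 50/95]
  25 → bin 3  [load 85/95]
  15 → bin 2  [load 95/95]
5 bins opened.

5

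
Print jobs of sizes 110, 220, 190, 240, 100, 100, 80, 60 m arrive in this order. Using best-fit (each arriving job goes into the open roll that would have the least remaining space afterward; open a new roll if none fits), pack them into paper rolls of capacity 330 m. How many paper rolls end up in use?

4

  110 → roll 1 (new)  [load 110/330]
  220 → roll 1  [load 330/330]
  190 → roll 2 (new)  [load 190/330]
  240 → roll 3 (new)  [load 240/330]
  100 → roll 2  [load 290/330]
  100 → roll 4 (new)  [load 100/330]
  80 → roll 3  [load 320/330]
  60 → roll 4  [load 160/330]
4 paper rolls opened.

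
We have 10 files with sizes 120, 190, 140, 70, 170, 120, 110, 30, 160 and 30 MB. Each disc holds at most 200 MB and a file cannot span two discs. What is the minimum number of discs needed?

7

Total = 190 + 170 + 160 + 140 + 120 + 120 + 110 + 70 + 30 + 30 = 1140 MB.
Lower bound: ⌈1140/200⌉ = 6 discs.
Also, 7 files each exceed 100 MB, and no two of those can share a disc, so at least 7 discs are needed.
A packing using 7 discs:
  disc 1: 190 = 190
  disc 2: 170 + 30 = 200
  disc 3: 160 + 30 = 190
  disc 4: 140 = 140
  disc 5: 120 + 70 = 190
  disc 6: 120 = 120
  disc 7: 110 = 110
This matches the lower bound, so 7 is optimal.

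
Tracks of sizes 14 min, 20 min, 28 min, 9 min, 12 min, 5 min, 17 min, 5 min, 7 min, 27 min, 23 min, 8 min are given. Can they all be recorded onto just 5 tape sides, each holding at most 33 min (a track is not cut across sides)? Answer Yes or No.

Total = 175 min; ⌈175/33⌉ = 6.
At least 6 tape sides are required, but only 5 are allowed.

No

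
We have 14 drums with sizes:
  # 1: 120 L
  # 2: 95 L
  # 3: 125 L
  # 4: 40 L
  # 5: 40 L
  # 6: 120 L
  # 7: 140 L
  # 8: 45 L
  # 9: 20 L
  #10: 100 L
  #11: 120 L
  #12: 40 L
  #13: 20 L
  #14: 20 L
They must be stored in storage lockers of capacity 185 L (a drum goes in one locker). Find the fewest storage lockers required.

7

Total = 140 + 125 + 120 + 120 + 120 + 100 + 95 + 45 + 40 + 40 + 40 + 20 + 20 + 20 = 1045 L.
Lower bound: ⌈1045/185⌉ = 6 storage lockers.
Also, 7 drums each exceed 185/2 L, and no two of those can share a locker, so at least 7 storage lockers are needed.
A packing using 7 storage lockers:
  locker 1: 140 + 45 = 185
  locker 2: 125 + 40 + 20 = 185
  locker 3: 120 + 40 + 20 = 180
  locker 4: 120 + 40 + 20 = 180
  locker 5: 120 = 120
  locker 6: 100 = 100
  locker 7: 95 = 95
This matches the lower bound, so 7 is optimal.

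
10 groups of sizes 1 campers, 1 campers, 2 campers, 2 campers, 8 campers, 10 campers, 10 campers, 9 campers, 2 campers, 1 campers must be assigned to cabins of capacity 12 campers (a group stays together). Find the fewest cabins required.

Total = 10 + 10 + 9 + 8 + 2 + 2 + 2 + 1 + 1 + 1 = 46 campers.
Lower bound: ⌈46/12⌉ = 4 cabins.
A packing using 4 cabins:
  cabin 1: 10 + 2 = 12
  cabin 2: 10 + 2 = 12
  cabin 3: 9 + 2 + 1 = 12
  cabin 4: 8 + 1 + 1 = 10
This matches the lower bound, so 4 is optimal.

4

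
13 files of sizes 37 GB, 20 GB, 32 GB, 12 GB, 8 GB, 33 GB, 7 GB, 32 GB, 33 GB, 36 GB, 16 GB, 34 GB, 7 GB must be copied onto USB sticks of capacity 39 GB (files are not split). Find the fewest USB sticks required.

9

Total = 37 + 36 + 34 + 33 + 33 + 32 + 32 + 20 + 16 + 12 + 8 + 7 + 7 = 307 GB.
Lower bound: ⌈307/39⌉ = 8 USB sticks.
A packing using 9 USB sticks:
  USB stick 1: 37 = 37
  USB stick 2: 36 = 36
  USB stick 3: 34 = 34
  USB stick 4: 33 = 33
  USB stick 5: 33 = 33
  USB stick 6: 32 + 7 = 39
  USB stick 7: 32 + 7 = 39
  USB stick 8: 20 + 16 = 36
  USB stick 9: 12 + 8 = 20
No arrangement into 8 USB sticks stays within capacity, so 9 is optimal.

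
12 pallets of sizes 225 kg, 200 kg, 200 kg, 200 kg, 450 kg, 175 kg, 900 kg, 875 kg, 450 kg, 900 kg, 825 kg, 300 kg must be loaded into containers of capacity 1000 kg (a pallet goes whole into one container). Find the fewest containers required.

Total = 900 + 900 + 875 + 825 + 450 + 450 + 300 + 225 + 200 + 200 + 200 + 175 = 5700 kg.
Lower bound: ⌈5700/1000⌉ = 6 containers.
A packing using 7 containers:
  container 1: 900 = 900
  container 2: 900 = 900
  container 3: 875 = 875
  container 4: 825 + 175 = 1000
  container 5: 450 + 450 = 900
  container 6: 300 + 225 + 200 + 200 = 925
  container 7: 200 = 200
No arrangement into 6 containers stays within capacity, so 7 is optimal.

7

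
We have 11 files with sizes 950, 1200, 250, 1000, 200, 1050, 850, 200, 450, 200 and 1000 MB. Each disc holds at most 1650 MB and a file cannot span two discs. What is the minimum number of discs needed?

6

Total = 1200 + 1050 + 1000 + 1000 + 950 + 850 + 450 + 250 + 200 + 200 + 200 = 7350 MB.
Lower bound: ⌈7350/1650⌉ = 5 discs.
Also, 6 files each exceed 825 MB, and no two of those can share a disc, so at least 6 discs are needed.
A packing using 6 discs:
  disc 1: 1200 + 450 = 1650
  disc 2: 1050 + 250 + 200 = 1500
  disc 3: 1000 + 200 + 200 = 1400
  disc 4: 1000 = 1000
  disc 5: 950 = 950
  disc 6: 850 = 850
This matches the lower bound, so 6 is optimal.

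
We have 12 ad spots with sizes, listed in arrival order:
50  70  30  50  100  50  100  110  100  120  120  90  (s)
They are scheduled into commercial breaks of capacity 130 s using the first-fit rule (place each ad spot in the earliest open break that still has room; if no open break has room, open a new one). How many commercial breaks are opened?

9

  50 → break 1 (new)  [load 50/130]
  70 → break 1  [load 120/130]
  30 → break 2 (new)  [load 30/130]
  50 → break 2  [load 80/130]
  100 → break 3 (new)  [load 100/130]
  50 → break 2  [load 130/130]
  100 → break 4 (new)  [load 100/130]
  110 → break 5 (new)  [load 110/130]
  100 → break 6 (new)  [load 100/130]
  120 → break 7 (new)  [load 120/130]
  120 → break 8 (new)  [load 120/130]
  90 → break 9 (new)  [load 90/130]
9 commercial breaks opened.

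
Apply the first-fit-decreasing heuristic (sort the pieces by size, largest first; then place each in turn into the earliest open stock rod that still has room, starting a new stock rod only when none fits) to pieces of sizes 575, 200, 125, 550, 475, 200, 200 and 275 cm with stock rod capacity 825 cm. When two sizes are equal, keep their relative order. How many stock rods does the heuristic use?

Sorted descending: 575, 550, 475, 275, 200, 200, 200, 125.
  575 → stock rod 1 (new)  [load 575/825]
  550 → stock rod 2 (new)  [load 550/825]
  475 → stock rod 3 (new)  [load 475/825]
  275 → stock rod 2  [load 825/825]
  200 → stock rod 1  [load 775/825]
  200 → stock rod 3  [load 675/825]
  200 → stock rod 4 (new)  [load 200/825]
  125 → stock rod 3  [load 800/825]
4 stock rods opened.

4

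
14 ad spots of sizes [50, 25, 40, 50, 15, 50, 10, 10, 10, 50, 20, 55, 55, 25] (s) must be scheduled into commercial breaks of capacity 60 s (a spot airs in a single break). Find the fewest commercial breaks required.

Total = 55 + 55 + 50 + 50 + 50 + 50 + 40 + 25 + 25 + 20 + 15 + 10 + 10 + 10 = 465 s.
Lower bound: ⌈465/60⌉ = 8 commercial breaks.
A packing using 9 commercial breaks:
  break 1: 55 = 55
  break 2: 55 = 55
  break 3: 50 + 10 = 60
  break 4: 50 + 10 = 60
  break 5: 50 + 10 = 60
  break 6: 50 = 50
  break 7: 40 + 20 = 60
  break 8: 25 + 25 = 50
  break 9: 15 = 15
No arrangement into 8 commercial breaks stays within capacity, so 9 is optimal.

9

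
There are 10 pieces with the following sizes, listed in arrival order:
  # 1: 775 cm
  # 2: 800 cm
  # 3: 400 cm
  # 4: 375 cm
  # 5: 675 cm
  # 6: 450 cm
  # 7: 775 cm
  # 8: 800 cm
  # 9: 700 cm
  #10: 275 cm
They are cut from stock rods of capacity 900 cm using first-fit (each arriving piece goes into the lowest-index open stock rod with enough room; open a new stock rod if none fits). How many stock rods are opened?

  775 → stock rod 1 (new)  [load 775/900]
  800 → stock rod 2 (new)  [load 800/900]
  400 → stock rod 3 (new)  [load 400/900]
  375 → stock rod 3  [load 775/900]
  675 → stock rod 4 (new)  [load 675/900]
  450 → stock rod 5 (new)  [load 450/900]
  775 → stock rod 6 (new)  [load 775/900]
  800 → stock rod 7 (new)  [load 800/900]
  700 → stock rod 8 (new)  [load 700/900]
  275 → stock rod 5  [load 725/900]
8 stock rods opened.

8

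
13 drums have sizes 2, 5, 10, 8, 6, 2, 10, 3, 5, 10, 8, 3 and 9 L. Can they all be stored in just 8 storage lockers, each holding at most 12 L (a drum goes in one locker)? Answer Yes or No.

A valid assignment using 8 storage lockers:
  locker 1: 10 + 2 = 12
  locker 2: 10 + 2 = 12
  locker 3: 10 = 10
  locker 4: 9 + 3 = 12
  locker 5: 8 + 3 = 11
  locker 6: 8 = 8
  locker 7: 6 + 5 = 11
  locker 8: 5 = 5
Every load is within 12 L, so 8 storage lockers suffice.

Yes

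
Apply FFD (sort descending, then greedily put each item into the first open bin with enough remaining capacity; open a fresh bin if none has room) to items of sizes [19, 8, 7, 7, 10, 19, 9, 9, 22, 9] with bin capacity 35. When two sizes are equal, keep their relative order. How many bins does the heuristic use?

Sorted descending: 22, 19, 19, 10, 9, 9, 9, 8, 7, 7.
  22 → bin 1 (new)  [load 22/35]
  19 → bin 2 (new)  [load 19/35]
  19 → bin 3 (new)  [load 19/35]
  10 → bin 1  [load 32/35]
  9 → bin 2  [load 28/35]
  9 → bin 3  [load 28/35]
  9 → bin 4 (new)  [load 9/35]
  8 → bin 4  [load 17/35]
  7 → bin 2  [load 35/35]
  7 → bin 3  [load 35/35]
4 bins opened.

4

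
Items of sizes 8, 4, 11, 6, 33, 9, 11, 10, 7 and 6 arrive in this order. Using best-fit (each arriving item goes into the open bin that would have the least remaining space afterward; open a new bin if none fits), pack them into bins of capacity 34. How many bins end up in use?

4

  8 → bin 1 (new)  [load 8/34]
  4 → bin 1  [load 12/34]
  11 → bin 1  [load 23/34]
  6 → bin 1  [load 29/34]
  33 → bin 2 (new)  [load 33/34]
  9 → bin 3 (new)  [load 9/34]
  11 → bin 3  [load 20/34]
  10 → bin 3  [load 30/34]
  7 → bin 4 (new)  [load 7/34]
  6 → bin 4  [load 13/34]
4 bins opened.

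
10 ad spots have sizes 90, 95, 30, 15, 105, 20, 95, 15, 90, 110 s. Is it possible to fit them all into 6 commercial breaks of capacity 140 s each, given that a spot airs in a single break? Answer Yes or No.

A valid assignment using 6 commercial breaks:
  break 1: 110 + 30 = 140
  break 2: 105 + 20 + 15 = 140
  break 3: 95 + 15 = 110
  break 4: 95 = 95
  break 5: 90 = 90
  break 6: 90 = 90
Every load is within 140 s, so 6 commercial breaks suffice.

Yes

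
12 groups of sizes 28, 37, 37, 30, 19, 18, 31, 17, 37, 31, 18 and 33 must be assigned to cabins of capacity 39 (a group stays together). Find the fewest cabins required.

10

Total = 37 + 37 + 37 + 33 + 31 + 31 + 30 + 28 + 19 + 18 + 18 + 17 = 336.
Lower bound: ⌈336/39⌉ = 9 cabins.
A packing using 10 cabins:
  cabin 1: 37 = 37
  cabin 2: 37 = 37
  cabin 3: 37 = 37
  cabin 4: 33 = 33
  cabin 5: 31 = 31
  cabin 6: 31 = 31
  cabin 7: 30 = 30
  cabin 8: 28 = 28
  cabin 9: 19 + 18 = 37
  cabin 10: 18 + 17 = 35
No arrangement into 9 cabins stays within capacity, so 10 is optimal.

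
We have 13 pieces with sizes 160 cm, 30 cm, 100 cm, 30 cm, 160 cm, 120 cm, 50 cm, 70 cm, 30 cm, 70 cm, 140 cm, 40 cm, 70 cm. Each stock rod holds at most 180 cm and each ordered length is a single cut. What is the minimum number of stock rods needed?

7

Total = 160 + 160 + 140 + 120 + 100 + 70 + 70 + 70 + 50 + 40 + 30 + 30 + 30 = 1070 cm.
Lower bound: ⌈1070/180⌉ = 6 stock rods.
A packing using 7 stock rods:
  stock rod 1: 160 = 160
  stock rod 2: 160 = 160
  stock rod 3: 140 + 40 = 180
  stock rod 4: 120 + 50 = 170
  stock rod 5: 100 + 70 = 170
  stock rod 6: 70 + 70 + 30 = 170
  stock rod 7: 30 + 30 = 60
No arrangement into 6 stock rods stays within capacity, so 7 is optimal.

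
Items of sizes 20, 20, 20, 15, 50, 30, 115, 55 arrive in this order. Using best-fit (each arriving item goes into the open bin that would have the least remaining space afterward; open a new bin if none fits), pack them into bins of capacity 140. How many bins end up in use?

  20 → bin 1 (new)  [load 20/140]
  20 → bin 1  [load 40/140]
  20 → bin 1  [load 60/140]
  15 → bin 1  [load 75/140]
  50 → bin 1  [load 125/140]
  30 → bin 2 (new)  [load 30/140]
  115 → bin 3 (new)  [load 115/140]
  55 → bin 2  [load 85/140]
3 bins opened.

3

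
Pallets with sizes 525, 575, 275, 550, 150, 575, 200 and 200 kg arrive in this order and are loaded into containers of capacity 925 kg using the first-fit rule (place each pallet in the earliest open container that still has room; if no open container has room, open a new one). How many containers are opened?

  525 → container 1 (new)  [load 525/925]
  575 → container 2 (new)  [load 575/925]
  275 → container 1  [load 800/925]
  550 → container 3 (new)  [load 550/925]
  150 → container 2  [load 725/925]
  575 → container 4 (new)  [load 575/925]
  200 → container 2  [load 925/925]
  200 → container 3  [load 750/925]
4 containers opened.

4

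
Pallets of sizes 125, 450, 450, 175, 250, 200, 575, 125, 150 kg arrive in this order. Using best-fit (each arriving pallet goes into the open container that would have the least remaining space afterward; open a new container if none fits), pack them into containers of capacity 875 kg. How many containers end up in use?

3

  125 → container 1 (new)  [load 125/875]
  450 → container 1  [load 575/875]
  450 → container 2 (new)  [load 450/875]
  175 → container 1  [load 750/875]
  250 → container 2  [load 700/875]
  200 → container 3 (new)  [load 200/875]
  575 → container 3  [load 775/875]
  125 → container 1  [load 875/875]
  150 → container 2  [load 850/875]
3 containers opened.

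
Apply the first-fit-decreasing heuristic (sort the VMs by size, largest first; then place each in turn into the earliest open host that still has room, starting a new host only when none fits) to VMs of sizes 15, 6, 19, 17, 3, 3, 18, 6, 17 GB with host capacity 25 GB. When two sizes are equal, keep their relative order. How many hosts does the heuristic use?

Sorted descending: 19, 18, 17, 17, 15, 6, 6, 3, 3.
  19 → host 1 (new)  [load 19/25]
  18 → host 2 (new)  [load 18/25]
  17 → host 3 (new)  [load 17/25]
  17 → host 4 (new)  [load 17/25]
  15 → host 5 (new)  [load 15/25]
  6 → host 1  [load 25/25]
  6 → host 2  [load 24/25]
  3 → host 3  [load 20/25]
  3 → host 3  [load 23/25]
5 hosts opened.

5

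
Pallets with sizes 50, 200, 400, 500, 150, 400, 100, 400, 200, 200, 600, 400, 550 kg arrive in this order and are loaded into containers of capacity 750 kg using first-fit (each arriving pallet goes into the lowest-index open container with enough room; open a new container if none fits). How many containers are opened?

  50 → container 1 (new)  [load 50/750]
  200 → container 1  [load 250/750]
  400 → container 1  [load 650/750]
  500 → container 2 (new)  [load 500/750]
  150 → container 2  [load 650/750]
  400 → container 3 (new)  [load 400/750]
  100 → container 1  [load 750/750]
  400 → container 4 (new)  [load 400/750]
  200 → container 3  [load 600/750]
  200 → container 4  [load 600/750]
  600 → container 5 (new)  [load 600/750]
  400 → container 6 (new)  [load 400/750]
  550 → container 7 (new)  [load 550/750]
7 containers opened.

7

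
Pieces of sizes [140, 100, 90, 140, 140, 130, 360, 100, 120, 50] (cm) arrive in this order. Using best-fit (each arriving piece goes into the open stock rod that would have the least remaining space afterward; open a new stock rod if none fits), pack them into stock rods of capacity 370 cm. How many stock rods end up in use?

4

  140 → stock rod 1 (new)  [load 140/370]
  100 → stock rod 1  [load 240/370]
  90 → stock rod 1  [load 330/370]
  140 → stock rod 2 (new)  [load 140/370]
  140 → stock rod 2  [load 280/370]
  130 → stock rod 3 (new)  [load 130/370]
  360 → stock rod 4 (new)  [load 360/370]
  100 → stock rod 3  [load 230/370]
  120 → stock rod 3  [load 350/370]
  50 → stock rod 2  [load 330/370]
4 stock rods opened.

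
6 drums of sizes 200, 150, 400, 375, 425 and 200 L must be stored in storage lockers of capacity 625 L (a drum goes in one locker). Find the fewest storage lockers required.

3

Total = 425 + 400 + 375 + 200 + 200 + 150 = 1750 L.
Lower bound: ⌈1750/625⌉ = 3 storage lockers.
A packing using 3 storage lockers:
  locker 1: 425 + 200 = 625
  locker 2: 400 + 200 = 600
  locker 3: 375 + 150 = 525
This matches the lower bound, so 3 is optimal.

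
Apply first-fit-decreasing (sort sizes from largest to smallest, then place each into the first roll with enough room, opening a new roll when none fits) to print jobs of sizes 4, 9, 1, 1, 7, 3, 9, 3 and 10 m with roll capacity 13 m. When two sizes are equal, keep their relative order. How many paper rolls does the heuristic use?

Sorted descending: 10, 9, 9, 7, 4, 3, 3, 1, 1.
  10 → roll 1 (new)  [load 10/13]
  9 → roll 2 (new)  [load 9/13]
  9 → roll 3 (new)  [load 9/13]
  7 → roll 4 (new)  [load 7/13]
  4 → roll 2  [load 13/13]
  3 → roll 1  [load 13/13]
  3 → roll 3  [load 12/13]
  1 → roll 3  [load 13/13]
  1 → roll 4  [load 8/13]
4 paper rolls opened.

4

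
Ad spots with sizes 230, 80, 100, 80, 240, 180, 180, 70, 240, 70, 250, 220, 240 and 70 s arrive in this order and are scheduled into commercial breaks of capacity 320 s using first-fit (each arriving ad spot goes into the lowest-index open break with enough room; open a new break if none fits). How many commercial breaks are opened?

  230 → break 1 (new)  [load 230/320]
  80 → break 1  [load 310/320]
  100 → break 2 (new)  [load 100/320]
  80 → break 2  [load 180/320]
  240 → break 3 (new)  [load 240/320]
  180 → break 4 (new)  [load 180/320]
  180 → break 5 (new)  [load 180/320]
  70 → break 2  [load 250/320]
  240 → break 6 (new)  [load 240/320]
  70 → break 2  [load 320/320]
  250 → break 7 (new)  [load 250/320]
  220 → break 8 (new)  [load 220/320]
  240 → break 9 (new)  [load 240/320]
  70 → break 3  [load 310/320]
9 commercial breaks opened.

9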